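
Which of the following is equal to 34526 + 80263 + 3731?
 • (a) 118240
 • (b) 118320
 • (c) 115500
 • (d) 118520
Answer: d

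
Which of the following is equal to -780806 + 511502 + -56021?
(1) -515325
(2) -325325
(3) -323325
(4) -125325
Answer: 2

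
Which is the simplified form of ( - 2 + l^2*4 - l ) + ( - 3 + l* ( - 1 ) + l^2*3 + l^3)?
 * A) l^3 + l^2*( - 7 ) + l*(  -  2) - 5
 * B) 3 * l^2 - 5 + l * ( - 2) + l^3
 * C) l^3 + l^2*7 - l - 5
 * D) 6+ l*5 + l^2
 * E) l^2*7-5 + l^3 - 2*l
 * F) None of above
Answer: E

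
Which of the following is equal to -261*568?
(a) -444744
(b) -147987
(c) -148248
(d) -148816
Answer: c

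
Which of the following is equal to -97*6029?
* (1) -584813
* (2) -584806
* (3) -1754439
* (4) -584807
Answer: 1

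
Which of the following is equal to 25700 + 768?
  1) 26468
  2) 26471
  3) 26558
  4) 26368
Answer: 1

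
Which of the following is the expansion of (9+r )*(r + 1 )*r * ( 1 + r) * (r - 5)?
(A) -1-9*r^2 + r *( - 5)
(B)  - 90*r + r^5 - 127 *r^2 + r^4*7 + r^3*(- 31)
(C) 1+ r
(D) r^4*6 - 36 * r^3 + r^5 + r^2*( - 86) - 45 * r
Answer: D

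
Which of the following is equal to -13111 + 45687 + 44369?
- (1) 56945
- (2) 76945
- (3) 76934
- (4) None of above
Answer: 2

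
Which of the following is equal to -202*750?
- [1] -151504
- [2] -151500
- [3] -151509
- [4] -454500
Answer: 2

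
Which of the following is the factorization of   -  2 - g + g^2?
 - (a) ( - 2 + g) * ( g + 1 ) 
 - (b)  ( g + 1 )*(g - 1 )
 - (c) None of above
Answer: a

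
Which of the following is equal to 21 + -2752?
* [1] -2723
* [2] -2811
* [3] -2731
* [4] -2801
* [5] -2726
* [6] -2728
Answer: 3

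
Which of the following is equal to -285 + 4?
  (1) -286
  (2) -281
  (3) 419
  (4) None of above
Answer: 2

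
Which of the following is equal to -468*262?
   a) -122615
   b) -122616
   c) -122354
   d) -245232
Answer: b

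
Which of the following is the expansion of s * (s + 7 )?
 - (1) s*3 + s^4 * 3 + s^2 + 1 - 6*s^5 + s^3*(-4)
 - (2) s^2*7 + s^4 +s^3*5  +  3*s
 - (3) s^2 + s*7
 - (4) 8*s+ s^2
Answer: 3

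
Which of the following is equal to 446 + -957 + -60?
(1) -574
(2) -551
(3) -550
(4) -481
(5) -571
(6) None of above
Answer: 5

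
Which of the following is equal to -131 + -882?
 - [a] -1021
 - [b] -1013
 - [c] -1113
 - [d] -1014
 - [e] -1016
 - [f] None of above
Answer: b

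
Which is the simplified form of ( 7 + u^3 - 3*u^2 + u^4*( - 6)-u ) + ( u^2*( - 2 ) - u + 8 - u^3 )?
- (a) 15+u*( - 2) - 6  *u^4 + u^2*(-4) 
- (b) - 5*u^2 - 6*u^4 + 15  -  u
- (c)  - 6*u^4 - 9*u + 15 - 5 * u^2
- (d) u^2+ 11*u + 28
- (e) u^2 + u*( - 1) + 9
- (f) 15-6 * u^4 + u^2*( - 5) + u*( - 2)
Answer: f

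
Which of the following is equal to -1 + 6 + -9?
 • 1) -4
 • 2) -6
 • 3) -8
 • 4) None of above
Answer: 1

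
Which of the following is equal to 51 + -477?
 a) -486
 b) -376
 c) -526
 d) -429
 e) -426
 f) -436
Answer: e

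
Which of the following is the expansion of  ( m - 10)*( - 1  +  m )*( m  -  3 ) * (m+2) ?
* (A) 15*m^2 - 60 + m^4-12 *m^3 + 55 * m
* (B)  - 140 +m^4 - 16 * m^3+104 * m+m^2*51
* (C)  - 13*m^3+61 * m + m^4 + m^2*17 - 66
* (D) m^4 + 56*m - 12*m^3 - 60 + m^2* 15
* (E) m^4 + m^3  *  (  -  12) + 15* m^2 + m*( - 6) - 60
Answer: D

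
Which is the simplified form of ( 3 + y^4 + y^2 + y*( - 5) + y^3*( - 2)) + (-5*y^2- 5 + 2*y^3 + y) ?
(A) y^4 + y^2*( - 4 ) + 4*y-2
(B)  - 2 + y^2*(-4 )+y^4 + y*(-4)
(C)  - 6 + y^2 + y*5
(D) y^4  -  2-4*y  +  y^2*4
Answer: B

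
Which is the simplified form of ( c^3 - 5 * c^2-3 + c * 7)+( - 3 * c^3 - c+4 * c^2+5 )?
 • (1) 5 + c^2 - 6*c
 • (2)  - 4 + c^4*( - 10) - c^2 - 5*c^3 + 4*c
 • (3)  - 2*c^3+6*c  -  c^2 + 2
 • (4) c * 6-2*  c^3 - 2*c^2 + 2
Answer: 3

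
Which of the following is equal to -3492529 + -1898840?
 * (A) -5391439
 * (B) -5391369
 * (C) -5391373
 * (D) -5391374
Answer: B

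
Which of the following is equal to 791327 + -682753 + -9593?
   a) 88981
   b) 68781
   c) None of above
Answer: c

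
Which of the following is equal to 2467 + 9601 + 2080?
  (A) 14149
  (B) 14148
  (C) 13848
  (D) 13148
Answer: B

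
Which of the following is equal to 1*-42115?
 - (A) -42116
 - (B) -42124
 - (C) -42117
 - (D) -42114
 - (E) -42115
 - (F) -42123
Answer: E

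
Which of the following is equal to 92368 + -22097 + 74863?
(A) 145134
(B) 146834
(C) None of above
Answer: A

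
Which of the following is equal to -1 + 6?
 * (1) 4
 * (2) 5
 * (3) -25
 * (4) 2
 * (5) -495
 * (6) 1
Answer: 2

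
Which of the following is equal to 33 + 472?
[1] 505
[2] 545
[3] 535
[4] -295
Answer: 1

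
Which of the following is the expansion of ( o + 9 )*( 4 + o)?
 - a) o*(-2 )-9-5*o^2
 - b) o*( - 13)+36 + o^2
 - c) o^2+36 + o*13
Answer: c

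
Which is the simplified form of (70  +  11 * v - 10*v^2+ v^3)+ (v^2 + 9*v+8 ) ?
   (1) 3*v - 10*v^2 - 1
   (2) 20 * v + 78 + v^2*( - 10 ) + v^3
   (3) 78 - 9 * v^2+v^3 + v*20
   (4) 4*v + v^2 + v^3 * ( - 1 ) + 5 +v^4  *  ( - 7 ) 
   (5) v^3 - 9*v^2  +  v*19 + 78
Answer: 3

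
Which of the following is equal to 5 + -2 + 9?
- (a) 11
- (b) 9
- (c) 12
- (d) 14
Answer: c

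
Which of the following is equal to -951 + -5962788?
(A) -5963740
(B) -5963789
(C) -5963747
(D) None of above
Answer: D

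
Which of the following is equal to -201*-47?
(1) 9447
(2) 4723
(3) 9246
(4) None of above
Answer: 1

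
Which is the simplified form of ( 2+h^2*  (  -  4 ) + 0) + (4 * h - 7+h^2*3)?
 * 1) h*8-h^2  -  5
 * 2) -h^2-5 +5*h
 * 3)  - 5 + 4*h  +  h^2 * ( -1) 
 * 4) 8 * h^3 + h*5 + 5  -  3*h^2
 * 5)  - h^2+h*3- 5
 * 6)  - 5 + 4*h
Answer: 3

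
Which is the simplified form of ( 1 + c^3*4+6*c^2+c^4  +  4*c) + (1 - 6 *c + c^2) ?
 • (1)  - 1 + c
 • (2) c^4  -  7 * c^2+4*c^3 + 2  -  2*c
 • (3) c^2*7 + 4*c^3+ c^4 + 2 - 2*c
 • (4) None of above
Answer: 3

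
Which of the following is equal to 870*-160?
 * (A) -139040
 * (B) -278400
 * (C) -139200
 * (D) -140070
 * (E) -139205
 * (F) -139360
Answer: C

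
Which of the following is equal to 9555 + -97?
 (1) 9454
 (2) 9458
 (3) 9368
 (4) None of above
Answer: 2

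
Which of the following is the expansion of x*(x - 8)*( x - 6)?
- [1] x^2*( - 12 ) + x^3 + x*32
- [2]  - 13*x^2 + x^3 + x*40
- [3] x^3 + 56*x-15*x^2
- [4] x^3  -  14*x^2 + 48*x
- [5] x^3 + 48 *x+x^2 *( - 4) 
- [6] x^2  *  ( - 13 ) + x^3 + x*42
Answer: 4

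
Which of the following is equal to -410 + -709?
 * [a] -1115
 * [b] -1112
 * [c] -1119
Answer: c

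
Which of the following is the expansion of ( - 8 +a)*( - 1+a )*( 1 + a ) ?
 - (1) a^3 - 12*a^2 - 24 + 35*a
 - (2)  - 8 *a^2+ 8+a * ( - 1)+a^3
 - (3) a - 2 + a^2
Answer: 2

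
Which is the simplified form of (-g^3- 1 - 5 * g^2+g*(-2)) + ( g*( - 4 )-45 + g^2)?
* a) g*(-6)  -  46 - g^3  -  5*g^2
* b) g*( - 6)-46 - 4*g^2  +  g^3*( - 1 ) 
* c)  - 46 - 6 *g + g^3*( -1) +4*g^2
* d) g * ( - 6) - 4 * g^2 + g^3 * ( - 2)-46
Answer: b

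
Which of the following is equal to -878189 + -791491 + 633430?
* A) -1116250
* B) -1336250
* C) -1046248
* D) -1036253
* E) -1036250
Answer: E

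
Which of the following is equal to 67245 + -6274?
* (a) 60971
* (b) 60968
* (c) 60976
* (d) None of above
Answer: a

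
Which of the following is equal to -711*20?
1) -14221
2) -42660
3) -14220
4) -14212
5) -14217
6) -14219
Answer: 3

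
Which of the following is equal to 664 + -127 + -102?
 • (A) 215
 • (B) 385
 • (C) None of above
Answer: C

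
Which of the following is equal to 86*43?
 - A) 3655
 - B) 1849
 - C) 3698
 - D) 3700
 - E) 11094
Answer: C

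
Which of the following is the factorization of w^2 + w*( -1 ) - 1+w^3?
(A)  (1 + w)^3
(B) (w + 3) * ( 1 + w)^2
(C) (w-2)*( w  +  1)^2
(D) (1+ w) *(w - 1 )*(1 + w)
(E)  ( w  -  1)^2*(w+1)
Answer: D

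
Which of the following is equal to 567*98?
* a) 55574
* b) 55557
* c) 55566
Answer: c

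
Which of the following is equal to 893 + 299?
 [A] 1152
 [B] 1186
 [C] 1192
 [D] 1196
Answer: C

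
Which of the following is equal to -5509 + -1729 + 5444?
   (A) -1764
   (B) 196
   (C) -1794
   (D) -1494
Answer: C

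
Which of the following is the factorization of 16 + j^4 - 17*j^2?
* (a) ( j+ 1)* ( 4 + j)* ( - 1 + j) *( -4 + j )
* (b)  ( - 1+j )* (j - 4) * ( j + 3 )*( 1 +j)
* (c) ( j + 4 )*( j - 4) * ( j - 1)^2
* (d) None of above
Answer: a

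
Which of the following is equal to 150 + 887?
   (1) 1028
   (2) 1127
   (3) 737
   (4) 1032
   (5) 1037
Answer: 5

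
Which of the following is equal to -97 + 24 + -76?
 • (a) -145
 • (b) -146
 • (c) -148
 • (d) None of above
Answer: d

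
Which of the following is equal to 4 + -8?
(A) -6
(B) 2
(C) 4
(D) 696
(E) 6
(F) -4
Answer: F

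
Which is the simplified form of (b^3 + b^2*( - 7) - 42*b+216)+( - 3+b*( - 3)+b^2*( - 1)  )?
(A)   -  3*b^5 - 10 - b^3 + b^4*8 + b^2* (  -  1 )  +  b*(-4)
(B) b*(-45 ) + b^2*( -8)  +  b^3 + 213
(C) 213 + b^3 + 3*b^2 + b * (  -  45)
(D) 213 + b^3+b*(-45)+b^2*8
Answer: B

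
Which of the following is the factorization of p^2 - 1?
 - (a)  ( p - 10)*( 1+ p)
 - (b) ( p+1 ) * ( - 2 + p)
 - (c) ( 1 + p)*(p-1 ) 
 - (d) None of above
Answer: c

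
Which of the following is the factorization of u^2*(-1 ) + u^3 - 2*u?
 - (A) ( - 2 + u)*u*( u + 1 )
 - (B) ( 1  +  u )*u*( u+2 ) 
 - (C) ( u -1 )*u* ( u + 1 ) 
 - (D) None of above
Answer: A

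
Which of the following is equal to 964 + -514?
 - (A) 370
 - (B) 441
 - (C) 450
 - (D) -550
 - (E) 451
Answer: C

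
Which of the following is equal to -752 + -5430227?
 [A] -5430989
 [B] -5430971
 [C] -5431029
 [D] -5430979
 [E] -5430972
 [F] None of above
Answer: D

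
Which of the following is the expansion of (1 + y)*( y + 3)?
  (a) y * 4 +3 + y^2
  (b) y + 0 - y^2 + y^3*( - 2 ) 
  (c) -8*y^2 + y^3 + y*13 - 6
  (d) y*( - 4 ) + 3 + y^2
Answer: a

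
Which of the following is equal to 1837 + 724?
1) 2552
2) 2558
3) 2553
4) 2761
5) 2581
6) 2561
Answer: 6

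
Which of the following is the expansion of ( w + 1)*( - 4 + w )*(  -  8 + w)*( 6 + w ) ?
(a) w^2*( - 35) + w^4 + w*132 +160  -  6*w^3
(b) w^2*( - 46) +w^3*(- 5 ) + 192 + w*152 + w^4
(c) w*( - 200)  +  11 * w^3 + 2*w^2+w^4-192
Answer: b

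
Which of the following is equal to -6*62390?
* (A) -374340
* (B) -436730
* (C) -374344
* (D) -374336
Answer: A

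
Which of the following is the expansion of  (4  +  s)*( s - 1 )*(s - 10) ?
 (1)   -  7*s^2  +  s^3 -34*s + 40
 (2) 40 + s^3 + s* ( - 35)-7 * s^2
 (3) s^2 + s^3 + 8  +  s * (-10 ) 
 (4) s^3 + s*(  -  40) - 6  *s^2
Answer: 1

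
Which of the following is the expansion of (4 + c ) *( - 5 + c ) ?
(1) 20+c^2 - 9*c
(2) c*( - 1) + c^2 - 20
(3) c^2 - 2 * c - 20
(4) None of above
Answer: 2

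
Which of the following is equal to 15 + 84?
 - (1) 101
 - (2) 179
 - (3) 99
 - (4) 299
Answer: 3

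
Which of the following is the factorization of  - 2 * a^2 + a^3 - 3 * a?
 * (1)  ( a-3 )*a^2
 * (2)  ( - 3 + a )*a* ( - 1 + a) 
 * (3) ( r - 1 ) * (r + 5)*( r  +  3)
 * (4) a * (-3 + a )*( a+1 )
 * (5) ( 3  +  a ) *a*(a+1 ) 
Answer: 4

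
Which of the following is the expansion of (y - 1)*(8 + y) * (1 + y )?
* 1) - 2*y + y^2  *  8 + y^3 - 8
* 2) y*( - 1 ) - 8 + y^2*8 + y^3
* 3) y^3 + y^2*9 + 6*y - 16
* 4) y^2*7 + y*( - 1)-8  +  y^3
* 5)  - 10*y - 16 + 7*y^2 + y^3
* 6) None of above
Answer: 2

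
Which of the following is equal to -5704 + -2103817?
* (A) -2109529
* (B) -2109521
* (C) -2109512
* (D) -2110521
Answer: B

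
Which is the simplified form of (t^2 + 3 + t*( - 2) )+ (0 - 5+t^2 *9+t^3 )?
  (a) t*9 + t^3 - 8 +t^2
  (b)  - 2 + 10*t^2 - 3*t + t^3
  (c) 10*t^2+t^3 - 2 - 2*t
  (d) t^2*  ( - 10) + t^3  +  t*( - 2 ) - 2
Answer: c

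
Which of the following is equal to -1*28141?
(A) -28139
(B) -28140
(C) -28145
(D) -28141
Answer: D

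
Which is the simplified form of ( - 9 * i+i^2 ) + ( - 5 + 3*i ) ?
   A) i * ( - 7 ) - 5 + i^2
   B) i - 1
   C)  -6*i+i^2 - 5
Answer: C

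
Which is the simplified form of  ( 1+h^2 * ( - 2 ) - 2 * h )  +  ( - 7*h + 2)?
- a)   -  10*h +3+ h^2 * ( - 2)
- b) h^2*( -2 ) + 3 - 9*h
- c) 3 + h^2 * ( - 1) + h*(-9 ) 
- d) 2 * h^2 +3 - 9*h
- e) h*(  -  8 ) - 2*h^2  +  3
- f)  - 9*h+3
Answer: b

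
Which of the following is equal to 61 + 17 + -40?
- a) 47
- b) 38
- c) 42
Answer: b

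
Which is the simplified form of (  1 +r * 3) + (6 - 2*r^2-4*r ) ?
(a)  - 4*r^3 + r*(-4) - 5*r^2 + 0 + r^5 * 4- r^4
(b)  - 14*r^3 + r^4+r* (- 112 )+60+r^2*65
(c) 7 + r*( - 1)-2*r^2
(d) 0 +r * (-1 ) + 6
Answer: c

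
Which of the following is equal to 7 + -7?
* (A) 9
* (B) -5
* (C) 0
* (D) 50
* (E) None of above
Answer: C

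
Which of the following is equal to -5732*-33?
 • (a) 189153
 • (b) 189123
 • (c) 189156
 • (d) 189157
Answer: c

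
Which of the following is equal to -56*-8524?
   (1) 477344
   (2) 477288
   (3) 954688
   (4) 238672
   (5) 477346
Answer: 1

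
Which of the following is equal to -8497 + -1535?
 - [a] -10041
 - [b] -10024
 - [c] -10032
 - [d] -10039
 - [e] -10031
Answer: c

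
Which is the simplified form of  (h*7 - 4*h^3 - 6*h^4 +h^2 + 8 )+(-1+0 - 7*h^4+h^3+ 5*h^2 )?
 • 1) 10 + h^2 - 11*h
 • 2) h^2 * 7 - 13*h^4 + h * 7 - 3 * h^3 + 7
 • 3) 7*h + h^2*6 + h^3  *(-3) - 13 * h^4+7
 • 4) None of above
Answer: 3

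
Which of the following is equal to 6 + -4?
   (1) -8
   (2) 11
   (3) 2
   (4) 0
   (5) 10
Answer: 3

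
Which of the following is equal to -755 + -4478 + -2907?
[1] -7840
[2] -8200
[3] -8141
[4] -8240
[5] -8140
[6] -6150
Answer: 5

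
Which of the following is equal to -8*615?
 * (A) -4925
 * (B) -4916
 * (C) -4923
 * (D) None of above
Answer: D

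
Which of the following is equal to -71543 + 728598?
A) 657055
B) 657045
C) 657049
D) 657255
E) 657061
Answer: A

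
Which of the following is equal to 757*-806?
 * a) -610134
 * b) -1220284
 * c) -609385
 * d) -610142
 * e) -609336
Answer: d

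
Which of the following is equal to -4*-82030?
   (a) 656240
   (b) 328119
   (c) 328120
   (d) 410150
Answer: c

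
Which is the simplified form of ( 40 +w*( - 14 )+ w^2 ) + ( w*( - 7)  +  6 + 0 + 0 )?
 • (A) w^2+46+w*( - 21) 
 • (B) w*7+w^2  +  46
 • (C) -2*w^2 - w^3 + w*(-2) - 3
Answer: A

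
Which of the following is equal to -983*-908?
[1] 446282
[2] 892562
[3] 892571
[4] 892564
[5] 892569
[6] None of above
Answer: 4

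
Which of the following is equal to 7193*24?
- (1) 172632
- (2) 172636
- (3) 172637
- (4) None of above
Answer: 1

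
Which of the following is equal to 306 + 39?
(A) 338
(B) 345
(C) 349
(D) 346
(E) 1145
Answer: B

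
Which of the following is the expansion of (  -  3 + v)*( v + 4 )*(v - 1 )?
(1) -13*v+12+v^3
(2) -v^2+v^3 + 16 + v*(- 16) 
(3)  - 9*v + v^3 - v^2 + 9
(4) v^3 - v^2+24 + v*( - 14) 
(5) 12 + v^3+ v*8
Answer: 1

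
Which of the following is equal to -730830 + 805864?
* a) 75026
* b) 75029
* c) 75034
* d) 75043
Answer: c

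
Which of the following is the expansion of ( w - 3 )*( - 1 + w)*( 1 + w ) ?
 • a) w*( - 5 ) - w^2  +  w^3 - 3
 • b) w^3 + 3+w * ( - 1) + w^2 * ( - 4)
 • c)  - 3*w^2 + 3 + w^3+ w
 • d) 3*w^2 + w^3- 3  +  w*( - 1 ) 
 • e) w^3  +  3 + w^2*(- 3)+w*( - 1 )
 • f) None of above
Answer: e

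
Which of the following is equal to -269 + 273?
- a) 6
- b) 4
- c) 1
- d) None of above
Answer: b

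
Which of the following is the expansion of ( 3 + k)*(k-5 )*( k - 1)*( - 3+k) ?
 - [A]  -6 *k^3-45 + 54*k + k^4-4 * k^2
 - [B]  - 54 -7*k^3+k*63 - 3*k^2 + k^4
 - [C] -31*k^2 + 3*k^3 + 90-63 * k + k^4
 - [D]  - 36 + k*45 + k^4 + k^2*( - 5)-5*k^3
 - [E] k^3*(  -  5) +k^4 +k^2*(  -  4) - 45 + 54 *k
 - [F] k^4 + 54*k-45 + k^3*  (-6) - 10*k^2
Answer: A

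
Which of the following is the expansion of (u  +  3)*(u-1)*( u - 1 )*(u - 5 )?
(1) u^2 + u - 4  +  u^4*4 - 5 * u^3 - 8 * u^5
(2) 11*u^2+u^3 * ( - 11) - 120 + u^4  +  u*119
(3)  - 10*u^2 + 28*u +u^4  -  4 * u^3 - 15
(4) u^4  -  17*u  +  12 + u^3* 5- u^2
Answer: 3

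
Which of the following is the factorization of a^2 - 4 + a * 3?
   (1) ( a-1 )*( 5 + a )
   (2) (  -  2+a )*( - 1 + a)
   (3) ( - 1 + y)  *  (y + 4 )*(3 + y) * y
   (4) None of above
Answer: 4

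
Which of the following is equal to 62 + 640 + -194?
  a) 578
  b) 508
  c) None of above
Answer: b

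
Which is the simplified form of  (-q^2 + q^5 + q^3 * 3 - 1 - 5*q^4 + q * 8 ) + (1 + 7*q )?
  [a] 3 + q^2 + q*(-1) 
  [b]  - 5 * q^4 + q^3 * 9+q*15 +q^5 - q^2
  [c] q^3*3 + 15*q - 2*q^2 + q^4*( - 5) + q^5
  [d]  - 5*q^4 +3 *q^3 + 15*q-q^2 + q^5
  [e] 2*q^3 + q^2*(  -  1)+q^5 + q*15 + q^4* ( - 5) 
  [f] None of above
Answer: d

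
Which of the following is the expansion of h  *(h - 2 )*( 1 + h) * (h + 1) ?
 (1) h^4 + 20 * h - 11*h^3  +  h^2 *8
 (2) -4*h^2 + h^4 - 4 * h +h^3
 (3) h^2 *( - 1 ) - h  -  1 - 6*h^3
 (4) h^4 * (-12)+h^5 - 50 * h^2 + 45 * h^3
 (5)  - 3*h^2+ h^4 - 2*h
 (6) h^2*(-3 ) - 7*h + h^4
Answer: 5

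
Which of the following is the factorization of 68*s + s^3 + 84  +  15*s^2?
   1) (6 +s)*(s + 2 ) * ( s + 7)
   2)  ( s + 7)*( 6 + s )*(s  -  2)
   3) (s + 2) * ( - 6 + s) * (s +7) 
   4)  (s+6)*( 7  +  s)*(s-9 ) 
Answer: 1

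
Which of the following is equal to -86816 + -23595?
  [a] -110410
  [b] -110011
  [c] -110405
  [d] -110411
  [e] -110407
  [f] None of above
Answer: d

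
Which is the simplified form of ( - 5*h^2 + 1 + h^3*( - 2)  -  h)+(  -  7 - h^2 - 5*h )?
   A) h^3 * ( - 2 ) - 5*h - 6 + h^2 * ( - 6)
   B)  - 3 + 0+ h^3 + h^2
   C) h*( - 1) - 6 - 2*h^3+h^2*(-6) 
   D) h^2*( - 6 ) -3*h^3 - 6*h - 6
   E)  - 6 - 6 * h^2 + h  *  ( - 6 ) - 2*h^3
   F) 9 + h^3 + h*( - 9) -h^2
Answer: E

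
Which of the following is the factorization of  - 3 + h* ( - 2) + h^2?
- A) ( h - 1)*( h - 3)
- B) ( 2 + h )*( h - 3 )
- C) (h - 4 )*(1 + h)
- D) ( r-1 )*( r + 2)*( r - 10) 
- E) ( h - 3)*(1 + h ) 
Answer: E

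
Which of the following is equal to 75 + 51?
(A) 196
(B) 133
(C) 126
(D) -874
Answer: C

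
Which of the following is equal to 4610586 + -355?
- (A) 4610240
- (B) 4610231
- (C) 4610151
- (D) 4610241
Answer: B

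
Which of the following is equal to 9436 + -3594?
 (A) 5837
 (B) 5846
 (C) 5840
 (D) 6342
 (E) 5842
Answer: E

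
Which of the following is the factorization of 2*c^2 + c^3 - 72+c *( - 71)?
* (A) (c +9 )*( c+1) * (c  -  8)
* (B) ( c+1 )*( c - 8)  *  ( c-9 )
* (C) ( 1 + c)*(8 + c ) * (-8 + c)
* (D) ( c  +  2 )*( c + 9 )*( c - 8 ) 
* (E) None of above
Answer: A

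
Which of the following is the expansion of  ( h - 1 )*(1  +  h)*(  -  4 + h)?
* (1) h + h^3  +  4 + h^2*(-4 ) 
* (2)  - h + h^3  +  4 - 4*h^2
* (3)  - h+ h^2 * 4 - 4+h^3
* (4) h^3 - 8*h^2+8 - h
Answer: 2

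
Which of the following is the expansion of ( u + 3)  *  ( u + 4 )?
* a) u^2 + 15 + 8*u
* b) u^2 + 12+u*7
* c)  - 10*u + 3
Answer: b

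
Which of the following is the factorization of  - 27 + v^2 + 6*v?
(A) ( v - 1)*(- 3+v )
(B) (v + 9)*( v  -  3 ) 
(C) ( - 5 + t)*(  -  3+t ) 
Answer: B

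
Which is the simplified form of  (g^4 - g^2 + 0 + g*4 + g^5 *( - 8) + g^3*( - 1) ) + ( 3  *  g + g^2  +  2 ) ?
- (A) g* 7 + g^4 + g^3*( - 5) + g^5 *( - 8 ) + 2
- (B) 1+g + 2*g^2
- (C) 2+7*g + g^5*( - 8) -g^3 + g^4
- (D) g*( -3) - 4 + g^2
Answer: C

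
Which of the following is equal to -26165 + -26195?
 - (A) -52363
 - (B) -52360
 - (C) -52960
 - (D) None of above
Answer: B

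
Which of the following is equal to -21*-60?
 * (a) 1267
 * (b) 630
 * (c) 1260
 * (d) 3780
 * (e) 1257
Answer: c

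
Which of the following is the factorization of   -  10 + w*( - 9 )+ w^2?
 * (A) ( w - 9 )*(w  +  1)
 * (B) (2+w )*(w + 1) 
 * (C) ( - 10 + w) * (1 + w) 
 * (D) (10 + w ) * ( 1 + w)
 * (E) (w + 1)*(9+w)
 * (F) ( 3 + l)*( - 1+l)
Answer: C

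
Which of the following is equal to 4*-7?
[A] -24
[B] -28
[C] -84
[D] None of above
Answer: B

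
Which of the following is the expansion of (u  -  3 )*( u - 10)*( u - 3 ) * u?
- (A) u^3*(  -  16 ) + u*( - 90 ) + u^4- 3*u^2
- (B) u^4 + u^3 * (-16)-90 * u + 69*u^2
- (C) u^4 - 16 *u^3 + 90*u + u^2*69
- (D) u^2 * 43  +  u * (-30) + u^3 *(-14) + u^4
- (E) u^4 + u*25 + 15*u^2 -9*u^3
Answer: B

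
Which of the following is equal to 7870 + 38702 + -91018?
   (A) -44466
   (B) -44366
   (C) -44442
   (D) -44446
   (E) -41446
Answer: D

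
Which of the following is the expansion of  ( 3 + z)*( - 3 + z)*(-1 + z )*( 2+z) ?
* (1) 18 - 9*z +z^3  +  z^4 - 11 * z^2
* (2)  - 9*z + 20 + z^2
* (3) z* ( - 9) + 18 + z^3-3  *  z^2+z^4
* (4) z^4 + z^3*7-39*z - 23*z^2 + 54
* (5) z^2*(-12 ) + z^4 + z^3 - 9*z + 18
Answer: 1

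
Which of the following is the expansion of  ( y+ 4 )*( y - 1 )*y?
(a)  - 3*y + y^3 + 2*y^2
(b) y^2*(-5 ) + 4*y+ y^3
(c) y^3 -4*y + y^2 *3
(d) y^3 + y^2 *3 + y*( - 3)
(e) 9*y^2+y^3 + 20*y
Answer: c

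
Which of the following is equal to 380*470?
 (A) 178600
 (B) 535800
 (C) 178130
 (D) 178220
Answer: A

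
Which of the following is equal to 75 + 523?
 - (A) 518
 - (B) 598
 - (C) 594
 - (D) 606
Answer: B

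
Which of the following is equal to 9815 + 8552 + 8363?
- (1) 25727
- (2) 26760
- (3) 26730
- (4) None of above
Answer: 3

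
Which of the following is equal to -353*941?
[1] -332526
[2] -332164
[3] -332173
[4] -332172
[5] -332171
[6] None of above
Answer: 3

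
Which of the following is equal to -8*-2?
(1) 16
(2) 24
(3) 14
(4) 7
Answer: 1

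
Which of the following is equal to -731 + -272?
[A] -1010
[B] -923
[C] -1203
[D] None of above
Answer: D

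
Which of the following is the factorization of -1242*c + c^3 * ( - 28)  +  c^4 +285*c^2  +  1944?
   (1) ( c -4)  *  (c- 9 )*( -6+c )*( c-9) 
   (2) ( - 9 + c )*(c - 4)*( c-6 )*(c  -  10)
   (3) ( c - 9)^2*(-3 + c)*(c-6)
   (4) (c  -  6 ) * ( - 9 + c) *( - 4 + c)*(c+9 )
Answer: 1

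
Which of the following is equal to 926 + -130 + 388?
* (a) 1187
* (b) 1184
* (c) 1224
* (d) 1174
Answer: b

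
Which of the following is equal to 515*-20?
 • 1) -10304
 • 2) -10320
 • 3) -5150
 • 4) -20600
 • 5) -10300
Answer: 5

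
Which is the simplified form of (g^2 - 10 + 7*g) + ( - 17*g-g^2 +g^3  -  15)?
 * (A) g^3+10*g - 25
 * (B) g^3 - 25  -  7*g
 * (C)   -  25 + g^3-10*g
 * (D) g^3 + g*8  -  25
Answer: C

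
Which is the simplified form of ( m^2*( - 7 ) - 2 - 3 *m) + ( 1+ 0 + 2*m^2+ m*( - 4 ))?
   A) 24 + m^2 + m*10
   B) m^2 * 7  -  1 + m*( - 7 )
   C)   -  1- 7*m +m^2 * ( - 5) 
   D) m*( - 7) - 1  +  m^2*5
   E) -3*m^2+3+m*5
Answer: C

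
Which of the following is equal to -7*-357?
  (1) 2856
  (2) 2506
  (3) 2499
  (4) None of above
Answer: 3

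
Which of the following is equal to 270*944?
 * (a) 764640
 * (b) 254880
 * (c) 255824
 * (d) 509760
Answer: b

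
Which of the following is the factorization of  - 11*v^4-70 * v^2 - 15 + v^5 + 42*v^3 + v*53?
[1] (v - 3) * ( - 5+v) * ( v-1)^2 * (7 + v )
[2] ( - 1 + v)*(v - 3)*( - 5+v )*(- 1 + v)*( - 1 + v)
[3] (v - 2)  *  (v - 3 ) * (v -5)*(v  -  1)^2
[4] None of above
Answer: 2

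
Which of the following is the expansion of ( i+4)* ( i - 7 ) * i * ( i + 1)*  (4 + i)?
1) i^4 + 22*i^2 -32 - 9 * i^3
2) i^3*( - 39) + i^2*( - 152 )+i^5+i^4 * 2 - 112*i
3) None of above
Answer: 2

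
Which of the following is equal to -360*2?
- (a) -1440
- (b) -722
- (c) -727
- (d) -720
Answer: d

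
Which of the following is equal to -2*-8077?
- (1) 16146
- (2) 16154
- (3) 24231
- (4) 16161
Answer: 2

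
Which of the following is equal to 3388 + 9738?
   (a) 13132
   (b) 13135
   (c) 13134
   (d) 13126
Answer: d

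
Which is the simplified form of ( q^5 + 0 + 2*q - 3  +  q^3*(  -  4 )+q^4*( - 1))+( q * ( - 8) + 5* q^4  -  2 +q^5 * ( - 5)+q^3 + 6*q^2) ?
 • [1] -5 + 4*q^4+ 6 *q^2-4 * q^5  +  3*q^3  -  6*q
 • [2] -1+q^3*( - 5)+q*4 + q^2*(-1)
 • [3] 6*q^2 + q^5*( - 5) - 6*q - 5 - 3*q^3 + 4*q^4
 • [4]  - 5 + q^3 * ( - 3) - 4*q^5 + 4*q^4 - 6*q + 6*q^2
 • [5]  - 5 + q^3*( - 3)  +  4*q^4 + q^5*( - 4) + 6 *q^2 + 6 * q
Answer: 4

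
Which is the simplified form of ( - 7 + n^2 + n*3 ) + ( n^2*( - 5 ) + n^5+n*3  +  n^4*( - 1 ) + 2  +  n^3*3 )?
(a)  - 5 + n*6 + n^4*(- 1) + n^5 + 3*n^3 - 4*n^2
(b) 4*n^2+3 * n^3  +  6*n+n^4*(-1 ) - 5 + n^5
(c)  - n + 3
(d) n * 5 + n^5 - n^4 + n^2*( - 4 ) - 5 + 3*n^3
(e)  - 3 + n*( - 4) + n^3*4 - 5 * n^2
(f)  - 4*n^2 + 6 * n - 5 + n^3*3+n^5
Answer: a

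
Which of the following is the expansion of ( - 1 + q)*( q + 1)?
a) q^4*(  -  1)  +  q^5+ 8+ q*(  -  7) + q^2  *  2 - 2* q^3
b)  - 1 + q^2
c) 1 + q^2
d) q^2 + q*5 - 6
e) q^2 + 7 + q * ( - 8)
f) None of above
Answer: b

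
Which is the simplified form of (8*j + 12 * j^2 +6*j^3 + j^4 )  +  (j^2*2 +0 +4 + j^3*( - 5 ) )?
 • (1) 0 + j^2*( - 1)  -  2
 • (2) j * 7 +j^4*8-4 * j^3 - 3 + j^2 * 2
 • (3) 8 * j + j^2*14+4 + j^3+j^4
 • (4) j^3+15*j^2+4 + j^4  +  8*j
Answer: 3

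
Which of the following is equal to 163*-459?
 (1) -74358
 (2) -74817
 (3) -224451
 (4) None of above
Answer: 2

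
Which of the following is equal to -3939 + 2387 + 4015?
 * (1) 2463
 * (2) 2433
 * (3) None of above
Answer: 1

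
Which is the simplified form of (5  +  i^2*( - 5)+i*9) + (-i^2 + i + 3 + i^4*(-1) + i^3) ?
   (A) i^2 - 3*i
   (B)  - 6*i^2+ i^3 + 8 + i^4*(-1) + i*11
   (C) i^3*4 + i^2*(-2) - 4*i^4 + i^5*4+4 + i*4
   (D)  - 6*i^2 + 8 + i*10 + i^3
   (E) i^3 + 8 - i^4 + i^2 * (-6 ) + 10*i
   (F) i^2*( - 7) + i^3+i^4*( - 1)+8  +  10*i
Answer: E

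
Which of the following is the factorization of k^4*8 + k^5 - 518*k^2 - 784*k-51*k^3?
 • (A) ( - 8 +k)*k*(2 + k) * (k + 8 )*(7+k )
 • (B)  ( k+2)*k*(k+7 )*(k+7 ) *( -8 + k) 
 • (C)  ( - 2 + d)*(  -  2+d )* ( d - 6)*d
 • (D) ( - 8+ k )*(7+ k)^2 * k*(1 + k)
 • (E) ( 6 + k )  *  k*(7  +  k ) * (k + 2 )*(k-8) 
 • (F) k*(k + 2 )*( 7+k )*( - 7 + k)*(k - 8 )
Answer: B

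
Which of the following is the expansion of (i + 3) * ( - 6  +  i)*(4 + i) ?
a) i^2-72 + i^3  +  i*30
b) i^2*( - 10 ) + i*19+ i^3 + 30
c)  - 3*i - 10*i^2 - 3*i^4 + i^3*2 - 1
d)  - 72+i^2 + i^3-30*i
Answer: d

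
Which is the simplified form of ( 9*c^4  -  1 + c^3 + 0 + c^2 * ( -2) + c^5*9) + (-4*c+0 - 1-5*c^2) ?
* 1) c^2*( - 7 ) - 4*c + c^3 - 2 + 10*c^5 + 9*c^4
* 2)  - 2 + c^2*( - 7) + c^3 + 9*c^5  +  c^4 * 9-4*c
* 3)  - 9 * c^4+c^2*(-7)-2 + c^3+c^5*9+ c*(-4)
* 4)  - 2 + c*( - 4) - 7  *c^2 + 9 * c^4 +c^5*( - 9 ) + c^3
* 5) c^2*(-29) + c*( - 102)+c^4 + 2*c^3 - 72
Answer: 2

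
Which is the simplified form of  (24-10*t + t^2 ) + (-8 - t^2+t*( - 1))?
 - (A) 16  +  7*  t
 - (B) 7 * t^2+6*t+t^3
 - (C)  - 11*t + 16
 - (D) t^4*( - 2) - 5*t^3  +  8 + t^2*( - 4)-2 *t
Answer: C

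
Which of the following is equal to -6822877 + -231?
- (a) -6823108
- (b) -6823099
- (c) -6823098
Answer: a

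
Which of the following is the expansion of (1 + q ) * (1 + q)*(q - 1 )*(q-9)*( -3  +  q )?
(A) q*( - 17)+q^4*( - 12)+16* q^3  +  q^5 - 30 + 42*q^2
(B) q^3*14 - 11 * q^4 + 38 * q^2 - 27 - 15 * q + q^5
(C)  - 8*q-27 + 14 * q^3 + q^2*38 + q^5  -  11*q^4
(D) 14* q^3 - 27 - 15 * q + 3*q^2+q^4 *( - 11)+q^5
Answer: B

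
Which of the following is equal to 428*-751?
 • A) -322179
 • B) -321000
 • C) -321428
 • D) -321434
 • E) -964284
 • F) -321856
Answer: C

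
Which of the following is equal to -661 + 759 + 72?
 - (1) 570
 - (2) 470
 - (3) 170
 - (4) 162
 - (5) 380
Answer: 3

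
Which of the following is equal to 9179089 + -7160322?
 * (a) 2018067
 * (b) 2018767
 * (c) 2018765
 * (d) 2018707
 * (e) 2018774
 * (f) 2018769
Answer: b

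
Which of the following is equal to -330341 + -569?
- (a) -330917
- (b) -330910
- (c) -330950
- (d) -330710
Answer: b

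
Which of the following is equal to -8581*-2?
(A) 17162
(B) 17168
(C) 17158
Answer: A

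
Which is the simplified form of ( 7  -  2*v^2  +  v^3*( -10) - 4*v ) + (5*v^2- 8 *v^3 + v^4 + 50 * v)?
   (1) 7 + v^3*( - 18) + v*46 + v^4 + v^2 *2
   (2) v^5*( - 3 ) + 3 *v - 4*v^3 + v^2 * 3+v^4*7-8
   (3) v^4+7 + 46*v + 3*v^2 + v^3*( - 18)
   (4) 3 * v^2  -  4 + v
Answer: 3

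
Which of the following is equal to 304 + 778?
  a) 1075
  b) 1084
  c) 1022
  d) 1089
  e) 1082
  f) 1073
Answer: e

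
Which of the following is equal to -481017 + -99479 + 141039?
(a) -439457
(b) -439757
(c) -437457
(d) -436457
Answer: a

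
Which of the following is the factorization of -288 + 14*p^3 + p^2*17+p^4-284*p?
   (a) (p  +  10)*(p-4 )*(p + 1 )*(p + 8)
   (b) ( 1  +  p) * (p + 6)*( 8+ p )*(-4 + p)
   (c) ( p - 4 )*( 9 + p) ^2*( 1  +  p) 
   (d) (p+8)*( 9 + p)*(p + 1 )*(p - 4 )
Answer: d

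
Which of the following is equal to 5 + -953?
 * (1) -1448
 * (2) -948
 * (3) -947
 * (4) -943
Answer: 2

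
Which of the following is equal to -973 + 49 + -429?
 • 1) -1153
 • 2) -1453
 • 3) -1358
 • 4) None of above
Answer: 4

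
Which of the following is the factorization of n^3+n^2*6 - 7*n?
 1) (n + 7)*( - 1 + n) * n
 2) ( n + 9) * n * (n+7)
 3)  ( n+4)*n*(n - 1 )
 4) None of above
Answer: 1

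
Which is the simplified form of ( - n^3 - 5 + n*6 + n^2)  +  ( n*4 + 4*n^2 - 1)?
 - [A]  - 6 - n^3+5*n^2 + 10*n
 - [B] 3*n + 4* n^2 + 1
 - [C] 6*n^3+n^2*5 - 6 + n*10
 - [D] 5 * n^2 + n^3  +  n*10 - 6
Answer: A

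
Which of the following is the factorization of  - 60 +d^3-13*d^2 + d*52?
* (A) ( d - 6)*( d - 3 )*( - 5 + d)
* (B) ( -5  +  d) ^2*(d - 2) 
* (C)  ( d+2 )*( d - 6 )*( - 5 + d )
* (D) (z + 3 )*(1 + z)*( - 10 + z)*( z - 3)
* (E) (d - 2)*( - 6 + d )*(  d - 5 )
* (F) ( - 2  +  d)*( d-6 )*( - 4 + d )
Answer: E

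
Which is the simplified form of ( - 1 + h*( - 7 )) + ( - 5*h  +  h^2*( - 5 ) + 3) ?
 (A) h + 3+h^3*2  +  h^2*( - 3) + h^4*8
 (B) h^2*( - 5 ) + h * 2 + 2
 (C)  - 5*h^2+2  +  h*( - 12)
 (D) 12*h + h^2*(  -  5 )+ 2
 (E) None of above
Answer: C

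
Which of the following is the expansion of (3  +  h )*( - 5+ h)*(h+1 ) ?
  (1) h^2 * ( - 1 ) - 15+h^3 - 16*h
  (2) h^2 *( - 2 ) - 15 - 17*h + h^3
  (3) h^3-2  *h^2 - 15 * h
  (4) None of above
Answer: 4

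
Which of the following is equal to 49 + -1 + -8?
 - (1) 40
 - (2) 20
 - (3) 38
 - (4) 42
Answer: 1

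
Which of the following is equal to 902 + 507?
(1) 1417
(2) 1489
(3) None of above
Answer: 3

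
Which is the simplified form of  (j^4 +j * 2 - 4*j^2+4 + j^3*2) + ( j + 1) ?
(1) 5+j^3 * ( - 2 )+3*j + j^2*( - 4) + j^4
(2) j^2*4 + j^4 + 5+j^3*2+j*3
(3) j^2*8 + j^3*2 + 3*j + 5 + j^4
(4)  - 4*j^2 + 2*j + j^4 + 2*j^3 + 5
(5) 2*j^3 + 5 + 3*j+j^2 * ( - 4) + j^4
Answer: 5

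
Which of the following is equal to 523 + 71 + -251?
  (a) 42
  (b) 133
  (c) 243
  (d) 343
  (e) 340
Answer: d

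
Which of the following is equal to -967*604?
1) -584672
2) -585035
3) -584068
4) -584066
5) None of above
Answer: 3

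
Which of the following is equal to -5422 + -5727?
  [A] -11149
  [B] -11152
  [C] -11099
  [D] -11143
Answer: A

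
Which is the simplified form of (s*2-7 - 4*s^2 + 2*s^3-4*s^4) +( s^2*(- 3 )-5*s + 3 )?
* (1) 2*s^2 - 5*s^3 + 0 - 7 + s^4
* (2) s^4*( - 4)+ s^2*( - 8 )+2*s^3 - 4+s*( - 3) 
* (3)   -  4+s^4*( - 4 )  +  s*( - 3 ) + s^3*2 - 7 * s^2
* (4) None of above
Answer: 3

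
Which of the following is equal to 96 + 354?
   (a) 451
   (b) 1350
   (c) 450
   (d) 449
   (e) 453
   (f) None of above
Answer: c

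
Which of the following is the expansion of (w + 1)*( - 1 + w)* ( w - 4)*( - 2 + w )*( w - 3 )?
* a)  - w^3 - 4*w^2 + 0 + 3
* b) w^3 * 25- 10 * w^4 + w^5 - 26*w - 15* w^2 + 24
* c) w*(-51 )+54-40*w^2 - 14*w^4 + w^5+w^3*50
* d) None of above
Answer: d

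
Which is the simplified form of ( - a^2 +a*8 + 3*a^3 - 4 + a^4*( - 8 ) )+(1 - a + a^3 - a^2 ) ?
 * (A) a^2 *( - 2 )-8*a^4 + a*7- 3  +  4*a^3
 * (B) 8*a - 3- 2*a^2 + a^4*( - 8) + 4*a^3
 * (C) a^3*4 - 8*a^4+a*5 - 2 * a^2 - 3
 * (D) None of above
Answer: A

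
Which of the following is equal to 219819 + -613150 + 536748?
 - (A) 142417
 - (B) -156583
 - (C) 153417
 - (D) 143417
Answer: D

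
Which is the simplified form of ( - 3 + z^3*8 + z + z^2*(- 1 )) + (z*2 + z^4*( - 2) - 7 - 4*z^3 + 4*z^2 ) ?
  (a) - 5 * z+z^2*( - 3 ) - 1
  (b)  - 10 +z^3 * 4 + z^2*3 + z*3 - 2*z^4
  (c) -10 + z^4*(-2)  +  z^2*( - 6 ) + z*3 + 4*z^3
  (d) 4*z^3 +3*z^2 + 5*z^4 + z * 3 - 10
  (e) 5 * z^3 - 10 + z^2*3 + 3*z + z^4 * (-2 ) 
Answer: b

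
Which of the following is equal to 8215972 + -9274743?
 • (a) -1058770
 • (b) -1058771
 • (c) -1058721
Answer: b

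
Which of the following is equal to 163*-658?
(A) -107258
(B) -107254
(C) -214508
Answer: B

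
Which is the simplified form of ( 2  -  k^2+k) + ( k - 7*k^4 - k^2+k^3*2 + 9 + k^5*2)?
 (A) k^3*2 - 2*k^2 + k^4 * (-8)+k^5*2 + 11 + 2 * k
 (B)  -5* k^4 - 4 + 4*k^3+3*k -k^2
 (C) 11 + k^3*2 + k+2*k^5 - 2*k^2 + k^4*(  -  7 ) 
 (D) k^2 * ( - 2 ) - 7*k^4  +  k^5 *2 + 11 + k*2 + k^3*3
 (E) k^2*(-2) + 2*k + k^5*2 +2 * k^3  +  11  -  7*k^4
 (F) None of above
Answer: E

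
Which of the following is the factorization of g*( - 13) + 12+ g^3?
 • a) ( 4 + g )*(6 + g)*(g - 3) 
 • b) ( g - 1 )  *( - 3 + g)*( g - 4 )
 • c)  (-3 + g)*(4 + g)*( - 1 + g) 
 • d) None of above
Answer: c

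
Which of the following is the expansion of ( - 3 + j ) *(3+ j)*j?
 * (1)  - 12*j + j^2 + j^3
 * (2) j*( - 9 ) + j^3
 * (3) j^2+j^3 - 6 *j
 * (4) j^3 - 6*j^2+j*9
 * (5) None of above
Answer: 2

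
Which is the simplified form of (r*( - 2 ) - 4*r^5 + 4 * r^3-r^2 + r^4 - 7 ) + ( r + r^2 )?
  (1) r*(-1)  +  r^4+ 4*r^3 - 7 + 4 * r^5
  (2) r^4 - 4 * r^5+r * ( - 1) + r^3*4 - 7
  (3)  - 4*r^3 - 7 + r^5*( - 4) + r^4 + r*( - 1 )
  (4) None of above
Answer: 2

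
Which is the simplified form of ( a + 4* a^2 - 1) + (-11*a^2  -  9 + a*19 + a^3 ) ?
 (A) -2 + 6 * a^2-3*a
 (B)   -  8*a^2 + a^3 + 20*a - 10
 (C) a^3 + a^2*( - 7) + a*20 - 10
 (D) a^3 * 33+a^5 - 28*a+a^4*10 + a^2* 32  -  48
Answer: C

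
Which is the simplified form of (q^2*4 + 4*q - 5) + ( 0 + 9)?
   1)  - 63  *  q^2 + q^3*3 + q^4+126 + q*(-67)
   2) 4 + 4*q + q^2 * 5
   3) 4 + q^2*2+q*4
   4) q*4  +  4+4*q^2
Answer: 4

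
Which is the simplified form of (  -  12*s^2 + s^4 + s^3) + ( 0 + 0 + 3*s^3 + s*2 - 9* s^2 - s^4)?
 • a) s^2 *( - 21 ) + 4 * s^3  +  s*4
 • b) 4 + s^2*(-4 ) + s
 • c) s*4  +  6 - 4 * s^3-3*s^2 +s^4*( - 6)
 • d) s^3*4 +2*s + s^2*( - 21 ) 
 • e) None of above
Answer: d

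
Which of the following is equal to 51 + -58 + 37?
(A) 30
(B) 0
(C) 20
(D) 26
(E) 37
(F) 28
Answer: A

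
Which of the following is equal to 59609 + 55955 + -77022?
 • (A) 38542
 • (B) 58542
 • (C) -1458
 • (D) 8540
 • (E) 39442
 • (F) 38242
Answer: A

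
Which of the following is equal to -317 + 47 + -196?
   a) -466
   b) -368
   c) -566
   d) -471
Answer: a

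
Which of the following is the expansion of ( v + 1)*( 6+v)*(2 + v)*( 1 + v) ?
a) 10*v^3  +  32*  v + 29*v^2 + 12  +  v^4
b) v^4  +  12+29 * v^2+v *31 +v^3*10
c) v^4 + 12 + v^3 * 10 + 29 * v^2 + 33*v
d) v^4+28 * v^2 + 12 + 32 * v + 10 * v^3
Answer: a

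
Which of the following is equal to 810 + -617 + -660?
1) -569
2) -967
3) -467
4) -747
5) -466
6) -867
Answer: 3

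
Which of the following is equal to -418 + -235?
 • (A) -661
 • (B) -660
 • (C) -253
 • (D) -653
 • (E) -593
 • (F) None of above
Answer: D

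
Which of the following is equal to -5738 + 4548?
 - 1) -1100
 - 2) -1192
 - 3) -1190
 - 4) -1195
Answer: 3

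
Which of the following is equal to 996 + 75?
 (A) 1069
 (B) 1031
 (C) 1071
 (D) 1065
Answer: C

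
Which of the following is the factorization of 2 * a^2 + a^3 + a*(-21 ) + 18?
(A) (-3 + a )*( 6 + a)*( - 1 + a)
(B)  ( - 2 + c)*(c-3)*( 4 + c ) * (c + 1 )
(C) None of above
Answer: A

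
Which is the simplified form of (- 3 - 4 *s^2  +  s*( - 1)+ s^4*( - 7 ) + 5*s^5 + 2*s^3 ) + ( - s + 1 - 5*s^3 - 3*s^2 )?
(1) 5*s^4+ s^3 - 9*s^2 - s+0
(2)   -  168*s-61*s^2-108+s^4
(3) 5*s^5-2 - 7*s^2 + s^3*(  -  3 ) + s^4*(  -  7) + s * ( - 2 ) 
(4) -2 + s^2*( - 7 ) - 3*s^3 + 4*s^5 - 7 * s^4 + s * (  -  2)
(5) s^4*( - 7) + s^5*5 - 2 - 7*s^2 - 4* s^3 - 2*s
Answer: 3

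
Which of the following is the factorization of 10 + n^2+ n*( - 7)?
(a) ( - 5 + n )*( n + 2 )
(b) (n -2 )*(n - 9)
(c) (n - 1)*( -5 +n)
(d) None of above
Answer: d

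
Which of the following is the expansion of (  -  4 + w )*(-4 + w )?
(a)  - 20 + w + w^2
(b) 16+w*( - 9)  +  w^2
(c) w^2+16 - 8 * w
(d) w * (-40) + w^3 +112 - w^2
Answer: c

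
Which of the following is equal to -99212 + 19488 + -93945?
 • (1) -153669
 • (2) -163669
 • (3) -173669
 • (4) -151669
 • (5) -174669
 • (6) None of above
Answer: 3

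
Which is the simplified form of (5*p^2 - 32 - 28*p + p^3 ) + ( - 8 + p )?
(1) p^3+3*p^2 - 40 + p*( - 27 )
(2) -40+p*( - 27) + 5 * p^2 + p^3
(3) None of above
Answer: 2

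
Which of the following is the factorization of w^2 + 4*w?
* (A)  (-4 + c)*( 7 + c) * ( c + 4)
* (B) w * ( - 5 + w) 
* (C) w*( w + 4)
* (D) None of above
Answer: C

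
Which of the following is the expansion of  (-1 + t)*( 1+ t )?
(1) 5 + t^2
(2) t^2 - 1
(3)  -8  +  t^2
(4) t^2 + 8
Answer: 2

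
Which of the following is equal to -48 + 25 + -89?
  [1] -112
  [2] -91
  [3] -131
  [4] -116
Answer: 1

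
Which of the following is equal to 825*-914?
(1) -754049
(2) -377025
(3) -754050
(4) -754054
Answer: 3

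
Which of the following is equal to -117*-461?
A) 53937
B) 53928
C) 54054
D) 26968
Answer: A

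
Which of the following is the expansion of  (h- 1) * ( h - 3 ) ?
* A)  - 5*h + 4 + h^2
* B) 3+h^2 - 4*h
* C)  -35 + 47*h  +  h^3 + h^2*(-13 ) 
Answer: B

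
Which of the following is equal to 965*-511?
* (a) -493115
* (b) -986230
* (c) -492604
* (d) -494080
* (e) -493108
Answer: a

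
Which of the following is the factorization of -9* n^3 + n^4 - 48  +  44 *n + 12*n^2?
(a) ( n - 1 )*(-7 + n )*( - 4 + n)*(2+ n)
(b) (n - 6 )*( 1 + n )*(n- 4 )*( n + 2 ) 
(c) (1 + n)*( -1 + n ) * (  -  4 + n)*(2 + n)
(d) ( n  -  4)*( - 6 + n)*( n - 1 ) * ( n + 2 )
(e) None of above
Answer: d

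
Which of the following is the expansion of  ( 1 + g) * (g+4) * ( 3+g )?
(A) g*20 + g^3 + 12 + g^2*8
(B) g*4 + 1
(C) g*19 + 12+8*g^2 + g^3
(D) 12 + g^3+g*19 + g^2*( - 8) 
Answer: C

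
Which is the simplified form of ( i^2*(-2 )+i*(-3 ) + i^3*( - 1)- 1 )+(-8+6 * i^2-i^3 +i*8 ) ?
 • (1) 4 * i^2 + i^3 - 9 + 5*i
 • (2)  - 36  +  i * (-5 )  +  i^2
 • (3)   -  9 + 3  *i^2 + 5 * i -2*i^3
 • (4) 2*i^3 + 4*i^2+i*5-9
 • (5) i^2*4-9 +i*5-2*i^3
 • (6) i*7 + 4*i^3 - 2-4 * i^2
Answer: 5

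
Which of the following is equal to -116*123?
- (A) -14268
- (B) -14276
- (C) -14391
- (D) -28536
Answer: A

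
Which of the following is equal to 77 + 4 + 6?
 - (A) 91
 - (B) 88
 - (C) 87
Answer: C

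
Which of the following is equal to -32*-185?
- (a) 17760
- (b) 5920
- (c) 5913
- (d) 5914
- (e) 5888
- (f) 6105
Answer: b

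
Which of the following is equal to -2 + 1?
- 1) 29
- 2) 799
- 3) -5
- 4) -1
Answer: 4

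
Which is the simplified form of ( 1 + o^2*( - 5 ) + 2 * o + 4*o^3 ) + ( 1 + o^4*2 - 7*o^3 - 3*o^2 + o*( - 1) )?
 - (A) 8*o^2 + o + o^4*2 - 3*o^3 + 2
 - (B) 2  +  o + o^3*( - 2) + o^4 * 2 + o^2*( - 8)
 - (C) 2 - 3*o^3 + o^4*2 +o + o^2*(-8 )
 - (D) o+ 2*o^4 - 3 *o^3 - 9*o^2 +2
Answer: C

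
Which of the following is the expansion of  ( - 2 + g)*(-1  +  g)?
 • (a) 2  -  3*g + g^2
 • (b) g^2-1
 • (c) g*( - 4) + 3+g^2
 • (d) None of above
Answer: a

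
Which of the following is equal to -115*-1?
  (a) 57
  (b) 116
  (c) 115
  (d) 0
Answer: c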